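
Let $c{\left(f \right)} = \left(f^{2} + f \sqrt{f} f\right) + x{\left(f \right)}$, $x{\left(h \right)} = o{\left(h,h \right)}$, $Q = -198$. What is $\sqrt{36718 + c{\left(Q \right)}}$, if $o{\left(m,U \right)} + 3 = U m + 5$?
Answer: $6 \sqrt{3198 + 3267 i \sqrt{22}} \approx 582.52 + 473.5 i$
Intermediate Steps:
$o{\left(m,U \right)} = 2 + U m$ ($o{\left(m,U \right)} = -3 + \left(U m + 5\right) = -3 + \left(5 + U m\right) = 2 + U m$)
$x{\left(h \right)} = 2 + h^{2}$ ($x{\left(h \right)} = 2 + h h = 2 + h^{2}$)
$c{\left(f \right)} = 2 + f^{\frac{5}{2}} + 2 f^{2}$ ($c{\left(f \right)} = \left(f^{2} + f \sqrt{f} f\right) + \left(2 + f^{2}\right) = \left(f^{2} + f^{\frac{3}{2}} f\right) + \left(2 + f^{2}\right) = \left(f^{2} + f^{\frac{5}{2}}\right) + \left(2 + f^{2}\right) = 2 + f^{\frac{5}{2}} + 2 f^{2}$)
$\sqrt{36718 + c{\left(Q \right)}} = \sqrt{36718 + \left(2 + \left(-198\right)^{\frac{5}{2}} + 2 \left(-198\right)^{2}\right)} = \sqrt{36718 + \left(2 + 117612 i \sqrt{22} + 2 \cdot 39204\right)} = \sqrt{36718 + \left(2 + 117612 i \sqrt{22} + 78408\right)} = \sqrt{36718 + \left(78410 + 117612 i \sqrt{22}\right)} = \sqrt{115128 + 117612 i \sqrt{22}}$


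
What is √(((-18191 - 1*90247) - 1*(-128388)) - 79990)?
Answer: 2*I*√15010 ≈ 245.03*I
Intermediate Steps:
√(((-18191 - 1*90247) - 1*(-128388)) - 79990) = √(((-18191 - 90247) + 128388) - 79990) = √((-108438 + 128388) - 79990) = √(19950 - 79990) = √(-60040) = 2*I*√15010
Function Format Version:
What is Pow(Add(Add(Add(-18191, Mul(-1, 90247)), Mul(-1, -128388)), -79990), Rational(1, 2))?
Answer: Mul(2, I, Pow(15010, Rational(1, 2))) ≈ Mul(245.03, I)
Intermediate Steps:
Pow(Add(Add(Add(-18191, Mul(-1, 90247)), Mul(-1, -128388)), -79990), Rational(1, 2)) = Pow(Add(Add(Add(-18191, -90247), 128388), -79990), Rational(1, 2)) = Pow(Add(Add(-108438, 128388), -79990), Rational(1, 2)) = Pow(Add(19950, -79990), Rational(1, 2)) = Pow(-60040, Rational(1, 2)) = Mul(2, I, Pow(15010, Rational(1, 2)))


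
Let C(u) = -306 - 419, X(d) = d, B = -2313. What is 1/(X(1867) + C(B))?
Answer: 1/1142 ≈ 0.00087566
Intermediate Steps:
C(u) = -725
1/(X(1867) + C(B)) = 1/(1867 - 725) = 1/1142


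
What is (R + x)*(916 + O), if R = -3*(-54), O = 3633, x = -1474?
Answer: -5968288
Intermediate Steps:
R = 162
(R + x)*(916 + O) = (162 - 1474)*(916 + 3633) = -1312*4549 = -5968288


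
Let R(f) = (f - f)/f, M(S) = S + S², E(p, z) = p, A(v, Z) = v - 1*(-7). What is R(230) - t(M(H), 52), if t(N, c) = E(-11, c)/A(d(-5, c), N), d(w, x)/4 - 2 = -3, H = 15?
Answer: 11/3 ≈ 3.6667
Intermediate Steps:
d(w, x) = -4 (d(w, x) = 8 + 4*(-3) = 8 - 12 = -4)
A(v, Z) = 7 + v (A(v, Z) = v + 7 = 7 + v)
t(N, c) = -11/3 (t(N, c) = -11/(7 - 4) = -11/3)
R(f) = 0 (R(f) = 0/f = 0)
R(230) - t(M(H), 52) = 0 - 1*(-11/3) = 0 + 11/3 = 11/3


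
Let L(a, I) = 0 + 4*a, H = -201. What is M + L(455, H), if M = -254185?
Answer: -252365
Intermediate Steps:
L(a, I) = 4*a
M + L(455, H) = -254185 + 4*455 = -254185 + 1820 = -252365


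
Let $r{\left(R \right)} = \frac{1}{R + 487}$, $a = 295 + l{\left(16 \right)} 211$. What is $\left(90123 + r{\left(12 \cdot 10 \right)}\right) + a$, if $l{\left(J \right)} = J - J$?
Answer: $\frac{54883727}{607} \approx 90418.0$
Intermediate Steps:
$l{\left(J \right)} = 0$
$a = 295$ ($a = 295 + 0 \cdot 211 = 295 + 0 = 295$)
$r{\left(R \right)} = \frac{1}{487 + R}$
$\left(90123 + r{\left(12 \cdot 10 \right)}\right) + a = \left(90123 + \frac{1}{487 + 12 \cdot 10}\right) + 295 = \left(90123 + \frac{1}{487 + 120}\right) + 295 = \left(90123 + \frac{1}{607}\right) + 295 = \frac{54704662}{607} + 295 = \frac{54883727}{607}$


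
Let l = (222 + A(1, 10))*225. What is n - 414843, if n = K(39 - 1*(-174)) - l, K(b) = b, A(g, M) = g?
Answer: -464805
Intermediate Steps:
l = 50175 (l = (222 + 1)*225 = 223*225 = 50175)
n = -49962 (n = (39 - 1*(-174)) - 1*50175 = (39 + 174) - 50175 = 213 - 50175 = -49962)
n - 414843 = -49962 - 414843 = -464805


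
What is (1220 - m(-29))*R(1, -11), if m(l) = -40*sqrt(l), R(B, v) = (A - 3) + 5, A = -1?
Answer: 1220 + 40*I*sqrt(29) ≈ 1220.0 + 215.41*I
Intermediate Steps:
R(B, v) = 1 (R(B, v) = (-1 - 3) + 5 = -4 + 5 = 1)
(1220 - m(-29))*R(1, -11) = (1220 - (-40)*sqrt(-29))*1 = (1220 - (-40)*I*sqrt(29))*1 = (1220 + 40*I*sqrt(29))*1 = 1220 + 40*I*sqrt(29)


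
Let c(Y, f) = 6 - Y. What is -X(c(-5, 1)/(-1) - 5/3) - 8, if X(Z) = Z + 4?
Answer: 2/3 ≈ 0.66667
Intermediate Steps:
X(Z) = 4 + Z
-X(c(-5, 1)/(-1) - 5/3) - 8 = -(4 + ((6 - 1*(-5))/(-1) - 5/3)) - 8 = -(4 + ((6 + 5)*(-1) - 5*1/3)) - 8 = -(4 + (11*(-1) - 5/3)) - 8 = -(4 + (-11 - 5/3)) - 8 = -(4 - 38/3) - 8 = -1*(-26/3) - 8 = 26/3 - 8 = 2/3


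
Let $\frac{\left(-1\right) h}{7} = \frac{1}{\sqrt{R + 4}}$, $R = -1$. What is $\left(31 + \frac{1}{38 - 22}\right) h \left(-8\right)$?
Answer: $\frac{3479 \sqrt{3}}{6} \approx 1004.3$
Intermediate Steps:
$h = - \frac{7 \sqrt{3}}{3}$ ($h = - \frac{7}{\sqrt{-1 + 4}} = - \frac{7}{\sqrt{3}} = - 7 \frac{\sqrt{3}}{3} = - \frac{7 \sqrt{3}}{3} \approx -4.0415$)
$\left(31 + \frac{1}{38 - 22}\right) h \left(-8\right) = \left(31 + \frac{1}{38 - 22}\right) - \frac{7 \sqrt{3}}{3} \left(-8\right) = \left(31 + \frac{1}{16}\right) \frac{56 \sqrt{3}}{3} = \frac{497 \frac{56 \sqrt{3}}{3}}{16} = \frac{3479 \sqrt{3}}{6}$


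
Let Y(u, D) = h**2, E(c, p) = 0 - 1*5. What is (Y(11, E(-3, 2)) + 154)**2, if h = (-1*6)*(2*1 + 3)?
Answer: 1110916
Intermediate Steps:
E(c, p) = -5 (E(c, p) = 0 - 5 = -5)
h = -30 (h = -6*(2 + 3) = -6*5 = -30)
Y(u, D) = 900 (Y(u, D) = (-30)**2 = 900)
(Y(11, E(-3, 2)) + 154)**2 = (900 + 154)**2 = 1054**2 = 1110916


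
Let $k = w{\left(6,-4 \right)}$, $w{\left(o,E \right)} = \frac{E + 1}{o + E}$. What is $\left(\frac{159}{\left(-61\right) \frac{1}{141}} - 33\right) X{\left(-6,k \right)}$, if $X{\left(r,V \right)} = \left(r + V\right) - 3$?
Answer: $\frac{256536}{61} \approx 4205.5$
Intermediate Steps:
$w{\left(o,E \right)} = \frac{1 + E}{E + o}$
$k = - \frac{3}{2}$ ($k = \frac{1 - 4}{-4 + 6} = \frac{1}{2} \left(-3\right) = - \frac{3}{2} \approx -1.5$)
$X{\left(r,V \right)} = -3 + V + r$ ($X{\left(r,V \right)} = \left(V + r\right) - 3 = -3 + V + r$)
$\left(\frac{159}{\left(-61\right) \frac{1}{141}} - 33\right) X{\left(-6,k \right)} = \left(\frac{159}{\left(-61\right) \frac{1}{141}} - 33\right) \left(-3 - \frac{3}{2} - 6\right) = \left(\frac{159}{\left(-61\right) \frac{1}{141}} - 33\right) \left(- \frac{21}{2}\right) = \left(\frac{159}{- \frac{61}{141}} - 33\right) \left(- \frac{21}{2}\right) = \left(159 \left(- \frac{141}{61}\right) - 33\right) \left(- \frac{21}{2}\right) = \left(- \frac{22419}{61} - 33\right) \left(- \frac{21}{2}\right) = \left(- \frac{24432}{61}\right) \left(- \frac{21}{2}\right) = \frac{256536}{61}$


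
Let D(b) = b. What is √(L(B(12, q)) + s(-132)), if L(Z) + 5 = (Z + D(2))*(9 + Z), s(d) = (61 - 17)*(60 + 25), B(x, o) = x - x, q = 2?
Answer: 3*√417 ≈ 61.262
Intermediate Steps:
B(x, o) = 0
s(d) = 3740 (s(d) = 44*85 = 3740)
L(Z) = -5 + (2 + Z)*(9 + Z) (L(Z) = -5 + (Z + 2)*(9 + Z) = -5 + (2 + Z)*(9 + Z))
√(L(B(12, q)) + s(-132)) = √((13 + 0² + 11*0) + 3740) = √((13 + 0 + 0) + 3740) = √(13 + 3740) = √3753 = 3*√417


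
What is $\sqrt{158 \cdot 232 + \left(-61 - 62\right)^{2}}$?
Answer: $\sqrt{51785} \approx 227.56$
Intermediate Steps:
$\sqrt{158 \cdot 232 + \left(-61 - 62\right)^{2}} = \sqrt{36656 + \left(-123\right)^{2}} = \sqrt{36656 + 15129} = \sqrt{51785}$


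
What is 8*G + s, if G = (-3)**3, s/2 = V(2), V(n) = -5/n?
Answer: -221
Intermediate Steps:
s = -5 (s = 2*(-5/2) = -5)
G = -27
8*G + s = 8*(-27) - 5 = -216 - 5 = -221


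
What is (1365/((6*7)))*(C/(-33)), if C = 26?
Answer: -845/33 ≈ -25.606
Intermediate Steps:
(1365/((6*7)))*(C/(-33)) = (1365/((6*7)))*(26/(-33)) = (1365/42)*(26*(-1/33)) = (1365*(1/42))*(-26/33) = (65/2)*(-26/33) = -845/33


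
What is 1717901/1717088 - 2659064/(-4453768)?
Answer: 1527122423325/955938948448 ≈ 1.5975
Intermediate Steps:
1717901/1717088 - 2659064/(-4453768) = 1717901*(1/1717088) - 2659064*(-1/4453768) = 1717901/1717088 + 332383/556721 = 1527122423325/955938948448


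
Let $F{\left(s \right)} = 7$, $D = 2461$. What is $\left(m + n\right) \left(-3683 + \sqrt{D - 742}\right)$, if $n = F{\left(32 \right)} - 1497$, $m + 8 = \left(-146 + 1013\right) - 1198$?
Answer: $6736207 - 5487 \sqrt{191} \approx 6.6604 \cdot 10^{6}$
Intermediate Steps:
$m = -339$ ($m = -8 + \left(\left(-146 + 1013\right) - 1198\right) = -8 + \left(867 - 1198\right) = -8 - 331 = -339$)
$n = -1490$ ($n = 7 - 1497 = -1490$)
$\left(m + n\right) \left(-3683 + \sqrt{D - 742}\right) = \left(-339 - 1490\right) \left(-3683 + \sqrt{2461 - 742}\right) = - 1829 \left(-3683 + \sqrt{1719}\right) = - 1829 \left(-3683 + 3 \sqrt{191}\right) = 6736207 - 5487 \sqrt{191}$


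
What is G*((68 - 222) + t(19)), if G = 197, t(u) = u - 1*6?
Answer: -27777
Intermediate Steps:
t(u) = -6 + u (t(u) = u - 6 = -6 + u)
G*((68 - 222) + t(19)) = 197*((68 - 222) + (-6 + 19)) = 197*(-154 + 13) = 197*(-141) = -27777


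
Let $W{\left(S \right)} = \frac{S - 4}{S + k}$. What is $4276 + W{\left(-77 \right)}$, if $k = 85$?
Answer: $\frac{34127}{8} \approx 4265.9$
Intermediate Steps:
$W{\left(S \right)} = \frac{-4 + S}{85 + S}$ ($W{\left(S \right)} = \frac{S - 4}{S + 85} = \frac{-4 + S}{85 + S}$)
$4276 + W{\left(-77 \right)} = 4276 + \frac{-4 - 77}{85 - 77} = 4276 + \frac{1}{8} \left(-81\right) = 4276 - \frac{81}{8} = \frac{34127}{8}$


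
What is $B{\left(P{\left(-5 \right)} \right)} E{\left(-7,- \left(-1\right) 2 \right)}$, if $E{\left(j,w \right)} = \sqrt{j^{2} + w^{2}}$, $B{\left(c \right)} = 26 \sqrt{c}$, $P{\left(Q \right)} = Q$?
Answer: $26 i \sqrt{265} \approx 423.25 i$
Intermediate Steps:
$B{\left(P{\left(-5 \right)} \right)} E{\left(-7,- \left(-1\right) 2 \right)} = 26 \sqrt{-5} \sqrt{\left(-7\right)^{2} + \left(- \left(-1\right) 2\right)^{2}} = 26 i \sqrt{5} \sqrt{49 + \left(\left(-1\right) \left(-2\right)\right)^{2}} = 26 i \sqrt{5} \sqrt{49 + 2^{2}} = 26 i \sqrt{5} \sqrt{49 + 4} = 26 i \sqrt{5} \sqrt{53} = 26 i \sqrt{265}$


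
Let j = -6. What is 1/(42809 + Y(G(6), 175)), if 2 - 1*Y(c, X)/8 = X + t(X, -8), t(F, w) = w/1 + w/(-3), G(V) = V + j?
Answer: 3/124403 ≈ 2.4115e-5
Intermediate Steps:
G(V) = -6 + V (G(V) = V - 6 = -6 + V)
t(F, w) = 2*w/3 (t(F, w) = w*1 + w*(-⅓) = w - w/3 = 2*w/3)
Y(c, X) = 176/3 - 8*X (Y(c, X) = 16 - 8*(X + (⅔)*(-8)) = 16 - 8*(X - 16/3) = 16 - 8*(-16/3 + X) = 16 + (128/3 - 8*X) = 176/3 - 8*X)
1/(42809 + Y(G(6), 175)) = 1/(42809 + (176/3 - 8*175)) = 1/(42809 + (176/3 - 1400)) = 1/(42809 - 4024/3) = 1/(124403/3) = 3/124403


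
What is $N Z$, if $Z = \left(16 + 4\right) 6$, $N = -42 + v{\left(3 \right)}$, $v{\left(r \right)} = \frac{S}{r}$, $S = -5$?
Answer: $-5240$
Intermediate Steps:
$v{\left(r \right)} = - \frac{5}{r}$
$N = - \frac{131}{3}$ ($N = -42 - \frac{5}{3} = - \frac{131}{3} \approx -43.667$)
$Z = 120$ ($Z = 20 \cdot 6 = 120$)
$N Z = \left(- \frac{131}{3}\right) 120 = -5240$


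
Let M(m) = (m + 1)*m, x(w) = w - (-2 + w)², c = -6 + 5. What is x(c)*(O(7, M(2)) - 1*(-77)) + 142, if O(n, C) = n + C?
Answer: -758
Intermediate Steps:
c = -1
M(m) = m*(1 + m) (M(m) = (1 + m)*m = m*(1 + m))
O(n, C) = C + n
x(c)*(O(7, M(2)) - 1*(-77)) + 142 = (-1 - (-2 - 1)²)*((2*(1 + 2) + 7) - 1*(-77)) + 142 = (-1 - 1*(-3)²)*((2*3 + 7) + 77) + 142 = (-1 - 1*9)*((6 + 7) + 77) + 142 = (-1 - 9)*(13 + 77) + 142 = -10*90 + 142 = -900 + 142 = -758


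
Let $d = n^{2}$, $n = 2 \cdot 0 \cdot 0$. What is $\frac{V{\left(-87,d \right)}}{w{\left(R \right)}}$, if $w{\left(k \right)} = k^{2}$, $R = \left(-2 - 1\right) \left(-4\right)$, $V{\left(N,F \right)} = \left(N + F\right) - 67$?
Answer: $- \frac{77}{72} \approx -1.0694$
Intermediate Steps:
$n = 0$ ($n = 0 \cdot 0 = 0$)
$d = 0$ ($d = 0^{2} = 0$)
$V{\left(N,F \right)} = -67 + F + N$ ($V{\left(N,F \right)} = \left(F + N\right) - 67 = -67 + F + N$)
$R = 12$ ($R = \left(-3\right) \left(-4\right) = 12$)
$\frac{V{\left(-87,d \right)}}{w{\left(R \right)}} = \frac{-67 + 0 - 87}{12^{2}} = - \frac{154}{144} = \left(-154\right) \frac{1}{144} = - \frac{77}{72}$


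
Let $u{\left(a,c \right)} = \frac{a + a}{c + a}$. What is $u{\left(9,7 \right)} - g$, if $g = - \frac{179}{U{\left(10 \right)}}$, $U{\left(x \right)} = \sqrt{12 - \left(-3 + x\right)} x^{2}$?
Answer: $\frac{9}{8} + \frac{179 \sqrt{5}}{500} \approx 1.9255$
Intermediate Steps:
$U{\left(x \right)} = x^{2} \sqrt{15 - x}$ ($U{\left(x \right)} = \sqrt{15 - x} x^{2} = x^{2} \sqrt{15 - x}$)
$u{\left(a,c \right)} = \frac{2 a}{a + c}$
$g = - \frac{179 \sqrt{5}}{500}$ ($g = - \frac{179}{10^{2} \sqrt{15 - 10}} = - \frac{179}{100 \sqrt{15 - 10}} = - \frac{179}{100 \sqrt{5}} = - 179 \frac{\sqrt{5}}{500} = - \frac{179 \sqrt{5}}{500} \approx -0.80051$)
$u{\left(9,7 \right)} - g = 2 \cdot 9 \frac{1}{9 + 7} - - \frac{179 \sqrt{5}}{500} = 2 \cdot 9 \cdot \frac{1}{16} + \frac{179 \sqrt{5}}{500} = \frac{9}{8} + \frac{179 \sqrt{5}}{500}$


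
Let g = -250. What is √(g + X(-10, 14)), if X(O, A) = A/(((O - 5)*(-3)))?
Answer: 106*I*√5/15 ≈ 15.802*I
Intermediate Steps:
X(O, A) = A/(15 - 3*O) (X(O, A) = A/(((-5 + O)*(-3))) = A/(15 - 3*O))
√(g + X(-10, 14)) = √(-250 - 1*14/(-15 + 3*(-10))) = √(-250 - 1*14/(-15 - 30)) = √(-250 - 1*14/(-45)) = √(-250 - 1*14*(-1/45)) = √(-250 + 14/45) = √(-11236/45) = 106*I*√5/15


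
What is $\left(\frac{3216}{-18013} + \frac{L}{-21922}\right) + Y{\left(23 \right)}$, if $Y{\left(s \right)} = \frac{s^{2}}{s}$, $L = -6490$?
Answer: $\frac{4564332948}{197440493} \approx 23.118$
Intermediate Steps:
$Y{\left(s \right)} = s$
$\left(\frac{3216}{-18013} + \frac{L}{-21922}\right) + Y{\left(23 \right)} = \left(\frac{3216}{-18013} - \frac{6490}{-21922}\right) + 23 = \left(3216 \left(- \frac{1}{18013}\right) - - \frac{3245}{10961}\right) + 23 = \left(- \frac{3216}{18013} + \frac{3245}{10961}\right) + 23 = \frac{23201609}{197440493} + 23 = \frac{4564332948}{197440493}$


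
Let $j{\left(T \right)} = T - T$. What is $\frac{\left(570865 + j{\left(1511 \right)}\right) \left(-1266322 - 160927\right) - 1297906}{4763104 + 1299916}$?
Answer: $- \frac{814767798291}{6063020} \approx -1.3438 \cdot 10^{5}$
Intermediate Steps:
$j{\left(T \right)} = 0$
$\frac{\left(570865 + j{\left(1511 \right)}\right) \left(-1266322 - 160927\right) - 1297906}{4763104 + 1299916} = \frac{\left(570865 + 0\right) \left(-1266322 - 160927\right) - 1297906}{4763104 + 1299916} = \frac{570865 \left(-1427249\right) - 1297906}{6063020} = \left(-814766500385 - 1297906\right) \frac{1}{6063020} = \left(-814767798291\right) \frac{1}{6063020} = - \frac{814767798291}{6063020}$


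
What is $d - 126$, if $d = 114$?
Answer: $-12$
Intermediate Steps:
$d - 126 = 114 - 126 = -12$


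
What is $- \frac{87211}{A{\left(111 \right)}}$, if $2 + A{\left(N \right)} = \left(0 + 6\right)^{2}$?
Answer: $- \frac{87211}{34} \approx -2565.0$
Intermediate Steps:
$A{\left(N \right)} = 34$ ($A{\left(N \right)} = -2 + \left(0 + 6\right)^{2} = -2 + 6^{2} = -2 + 36 = 34$)
$- \frac{87211}{A{\left(111 \right)}} = - \frac{87211}{34}$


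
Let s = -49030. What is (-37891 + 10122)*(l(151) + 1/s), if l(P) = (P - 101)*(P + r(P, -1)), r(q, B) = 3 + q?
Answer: -20763089539731/49030 ≈ -4.2348e+8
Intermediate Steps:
l(P) = (-101 + P)*(3 + 2*P) (l(P) = (P - 101)*(P + (3 + P)) = (-101 + P)*(3 + 2*P))
(-37891 + 10122)*(l(151) + 1/s) = (-37891 + 10122)*((-303 - 199*151 + 2*151²) + 1/(-49030)) = -27769*((-303 - 30049 + 2*22801) - 1/49030) = -27769*((-303 - 30049 + 45602) - 1/49030) = -27769*(15250 - 1/49030) = -27769*747707499/49030 = -20763089539731/49030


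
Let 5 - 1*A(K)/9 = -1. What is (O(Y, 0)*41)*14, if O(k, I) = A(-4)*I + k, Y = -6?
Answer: -3444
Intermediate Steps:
A(K) = 54 (A(K) = 45 - 9*(-1) = 45 + 9 = 54)
O(k, I) = k + 54*I (O(k, I) = 54*I + k = k + 54*I)
(O(Y, 0)*41)*14 = ((-6 + 54*0)*41)*14 = ((-6 + 0)*41)*14 = -6*41*14 = -246*14 = -3444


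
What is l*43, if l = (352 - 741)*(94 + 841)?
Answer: -15639745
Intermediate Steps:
l = -363715 (l = -389*935 = -363715)
l*43 = -363715*43 = -15639745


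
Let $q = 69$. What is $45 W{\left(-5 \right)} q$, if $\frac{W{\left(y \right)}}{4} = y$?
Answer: $-62100$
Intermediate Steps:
$W{\left(y \right)} = 4 y$
$45 W{\left(-5 \right)} q = 45 \cdot 4 \left(-5\right) 69 = 45 \left(-20\right) 69 = \left(-900\right) 69 = -62100$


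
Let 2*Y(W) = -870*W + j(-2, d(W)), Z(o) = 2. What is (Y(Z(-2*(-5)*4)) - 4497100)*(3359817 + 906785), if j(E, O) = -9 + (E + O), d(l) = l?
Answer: -19191066997649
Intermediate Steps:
j(E, O) = -9 + E + O
Y(W) = -11/2 - 869*W/2 (Y(W) = (-870*W + (-9 - 2 + W))/2 = (-870*W + (-11 + W))/2 = (-11 - 869*W)/2 = -11/2 - 869*W/2)
(Y(Z(-2*(-5)*4)) - 4497100)*(3359817 + 906785) = ((-11/2 - 869/2*2) - 4497100)*(3359817 + 906785) = ((-11/2 - 869) - 4497100)*4266602 = (-1749/2 - 4497100)*4266602 = -8995949/2*4266602 = -19191066997649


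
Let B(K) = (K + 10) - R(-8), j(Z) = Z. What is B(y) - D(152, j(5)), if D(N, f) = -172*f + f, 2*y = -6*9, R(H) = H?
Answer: 846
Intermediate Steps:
y = -27 (y = (-6*9)/2 = (½)*(-54) = -27)
D(N, f) = -171*f
B(K) = 18 + K (B(K) = (K + 10) - 1*(-8) = (10 + K) + 8 = 18 + K)
B(y) - D(152, j(5)) = (18 - 27) - (-171)*5 = -9 - 1*(-855) = -9 + 855 = 846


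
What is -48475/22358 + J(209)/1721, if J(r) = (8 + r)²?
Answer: 138484341/5496874 ≈ 25.193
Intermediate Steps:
-48475/22358 + J(209)/1721 = -48475/22358 + (8 + 209)²/1721 = -48475*1/22358 + 217²*(1/1721) = -6925/3194 + 47089*(1/1721) = -6925/3194 + 47089/1721 = 138484341/5496874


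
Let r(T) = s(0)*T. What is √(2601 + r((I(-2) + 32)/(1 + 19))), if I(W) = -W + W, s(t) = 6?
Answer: √65265/5 ≈ 51.094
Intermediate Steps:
I(W) = 0
r(T) = 6*T
√(2601 + r((I(-2) + 32)/(1 + 19))) = √(2601 + 6*((0 + 32)/(1 + 19))) = √(2601 + 6*(32/20)) = √(2601 + 6*(32*(1/20))) = √(2601 + 6*(8/5)) = √(2601 + 48/5) = √(13053/5) = √65265/5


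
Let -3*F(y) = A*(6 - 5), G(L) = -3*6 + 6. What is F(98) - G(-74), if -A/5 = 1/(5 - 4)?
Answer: 41/3 ≈ 13.667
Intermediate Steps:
G(L) = -12 (G(L) = -18 + 6 = -12)
A = -5 (A = -5/(5 - 4) = -5/1 = -5*1 = -5)
F(y) = 5/3 (F(y) = -(-5)*(6 - 5)/3 = -(-5)/3 = -⅓*(-5) = 5/3)
F(98) - G(-74) = 5/3 - 1*(-12) = 5/3 + 12 = 41/3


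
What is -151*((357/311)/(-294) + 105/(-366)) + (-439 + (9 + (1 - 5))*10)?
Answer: -45827017/132797 ≈ -345.09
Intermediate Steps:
-151*((357/311)/(-294) + 105/(-366)) + (-439 + (9 + (1 - 5))*10) = -151*((357*(1/311))*(-1/294) + 105*(-1/366)) + (-439 + (9 - 4)*10) = -151*((357/311)*(-1/294) - 35/122) + (-439 + 5*10) = -151*(-17/4354 - 35/122) + (-439 + 50) = -151*(-38616/132797) - 389 = 5831016/132797 - 389 = -45827017/132797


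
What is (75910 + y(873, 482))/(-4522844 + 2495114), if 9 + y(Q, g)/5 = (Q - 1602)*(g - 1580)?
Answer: -815615/405546 ≈ -2.0112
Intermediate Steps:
y(Q, g) = -45 + 5*(-1602 + Q)*(-1580 + g) (y(Q, g) = -45 + 5*((Q - 1602)*(g - 1580)) = -45 + 5*((-1602 + Q)*(-1580 + g)) = -45 + 5*(-1602 + Q)*(-1580 + g))
(75910 + y(873, 482))/(-4522844 + 2495114) = (75910 + (12655755 - 8010*482 - 7900*873 + 5*873*482))/(-4522844 + 2495114) = (75910 + (12655755 - 3860820 - 6896700 + 2103930))/(-2027730) = (75910 + 4002165)*(-1/2027730) = 4078075*(-1/2027730) = -815615/405546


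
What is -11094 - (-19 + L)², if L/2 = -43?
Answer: -22119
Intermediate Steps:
L = -86 (L = 2*(-43) = -86)
-11094 - (-19 + L)² = -11094 - (-19 - 86)² = -11094 - 1*(-105)² = -11094 - 1*11025 = -11094 - 11025 = -22119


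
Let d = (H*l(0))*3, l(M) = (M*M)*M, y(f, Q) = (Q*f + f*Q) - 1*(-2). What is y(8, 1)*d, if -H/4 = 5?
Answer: 0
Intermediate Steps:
H = -20 (H = -4*5 = -20)
y(f, Q) = 2 + 2*Q*f (y(f, Q) = (Q*f + Q*f) + 2 = 2*Q*f + 2 = 2 + 2*Q*f)
l(M) = M³ (l(M) = M²*M = M³)
d = 0 (d = -20*0³*3 = -20*0*3 = 0*3 = 0)
y(8, 1)*d = (2 + 2*1*8)*0 = (2 + 16)*0 = 18*0 = 0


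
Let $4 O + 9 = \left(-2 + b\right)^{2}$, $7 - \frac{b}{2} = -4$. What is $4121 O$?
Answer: $\frac{1611311}{4} \approx 4.0283 \cdot 10^{5}$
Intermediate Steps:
$b = 22$ ($b = 14 - -8 = 14 + 8 = 22$)
$O = \frac{391}{4}$ ($O = - \frac{9}{4} + \frac{\left(-2 + 22\right)^{2}}{4} = - \frac{9}{4} + \frac{20^{2}}{4} = - \frac{9}{4} + \frac{1}{4} \cdot 400 = - \frac{9}{4} + 100 = \frac{391}{4} \approx 97.75$)
$4121 O = 4121 \cdot \frac{391}{4} = \frac{1611311}{4}$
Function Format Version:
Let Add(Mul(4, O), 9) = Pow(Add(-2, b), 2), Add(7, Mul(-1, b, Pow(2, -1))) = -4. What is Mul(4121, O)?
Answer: Rational(1611311, 4) ≈ 4.0283e+5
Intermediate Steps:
b = 22 (b = Add(14, Mul(-2, -4)) = Add(14, 8) = 22)
O = Rational(391, 4) (O = Add(Rational(-9, 4), Mul(Rational(1, 4), Pow(Add(-2, 22), 2))) = Add(Rational(-9, 4), Mul(Rational(1, 4), Pow(20, 2))) = Add(Rational(-9, 4), Mul(Rational(1, 4), 400)) = Add(Rational(-9, 4), 100) = Rational(391, 4) ≈ 97.750)
Mul(4121, O) = Mul(4121, Rational(391, 4)) = Rational(1611311, 4)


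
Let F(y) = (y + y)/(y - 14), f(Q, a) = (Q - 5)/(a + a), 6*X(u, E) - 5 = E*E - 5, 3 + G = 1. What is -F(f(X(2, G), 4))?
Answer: -26/349 ≈ -0.074499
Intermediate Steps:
G = -2 (G = -3 + 1 = -2)
X(u, E) = E²/6 (X(u, E) = ⅚ + (E*E - 5)/6 = ⅚ + (E² - 5)/6 = ⅚ + (-5 + E²)/6 = ⅚ + (-⅚ + E²/6) = E²/6)
f(Q, a) = (-5 + Q)/(2*a) (f(Q, a) = (-5 + Q)/((2*a)) = (-5 + Q)*(1/(2*a)) = (-5 + Q)/(2*a))
F(y) = 2*y/(-14 + y) (F(y) = (2*y)/(-14 + y) = 2*y/(-14 + y))
-F(f(X(2, G), 4)) = -2*(½)*(-5 + (⅙)*(-2)²)/4/(-14 + (½)*(-5 + (⅙)*(-2)²)/4) = -2*(½)*(¼)*(-5 + (⅙)*4)/(-14 + (½)*(¼)*(-5 + (⅙)*4)) = -2*(½)*(¼)*(-5 + ⅔)/(-14 + (½)*(¼)*(-5 + ⅔)) = -2*(½)*(¼)*(-13/3)/(-14 + (½)*(¼)*(-13/3)) = -2*(-13)/(24*(-14 - 13/24)) = -2*(-13)/(24*(-349/24)) = -2*(-13)*(-24)/(24*349) = -1*26/349 = -26/349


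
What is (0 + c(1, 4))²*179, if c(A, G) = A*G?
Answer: 2864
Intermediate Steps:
(0 + c(1, 4))²*179 = (0 + 1*4)²*179 = (0 + 4)²*179 = 4²*179 = 16*179 = 2864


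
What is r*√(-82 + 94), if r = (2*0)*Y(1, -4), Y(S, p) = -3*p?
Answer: 0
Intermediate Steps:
r = 0 (r = (2*0)*(-3*(-4)) = 0*12 = 0)
r*√(-82 + 94) = 0*√(-82 + 94) = 0*√12 = 0*(2*√3) = 0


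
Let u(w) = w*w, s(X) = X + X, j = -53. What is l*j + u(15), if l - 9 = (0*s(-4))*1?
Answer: -252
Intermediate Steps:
s(X) = 2*X
l = 9 (l = 9 + (0*(2*(-4)))*1 = 9 + (0*(-8))*1 = 9 + 0*1 = 9 + 0 = 9)
u(w) = w²
l*j + u(15) = 9*(-53) + 15² = -477 + 225 = -252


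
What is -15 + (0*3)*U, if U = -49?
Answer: -15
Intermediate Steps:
-15 + (0*3)*U = -15 + (0*3)*(-49) = -15 + 0*(-49) = -15 + 0 = -15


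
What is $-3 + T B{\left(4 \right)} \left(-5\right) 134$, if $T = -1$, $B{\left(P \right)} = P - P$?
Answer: $-3$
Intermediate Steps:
$B{\left(P \right)} = 0$
$-3 + T B{\left(4 \right)} \left(-5\right) 134 = -3 + \left(-1\right) 0 \left(-5\right) 134 = -3 + 0 \left(-5\right) 134 = -3 + 0 \cdot 134 = -3 + 0 = -3$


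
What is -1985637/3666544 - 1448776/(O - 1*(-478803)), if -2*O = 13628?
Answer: -892742824591/247224062288 ≈ -3.6111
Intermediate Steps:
O = -6814 (O = -½*13628 = -6814)
-1985637/3666544 - 1448776/(O - 1*(-478803)) = -1985637/3666544 - 1448776/(-6814 - 1*(-478803)) = -1985637*1/3666544 - 1448776/(-6814 + 478803) = -1985637/3666544 - 1448776/471989 = -1985637/3666544 - 1448776*1/471989 = -1985637/3666544 - 206968/67427 = -892742824591/247224062288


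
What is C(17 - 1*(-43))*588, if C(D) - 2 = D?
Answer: 36456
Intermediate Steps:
C(D) = 2 + D
C(17 - 1*(-43))*588 = (2 + (17 - 1*(-43)))*588 = (2 + (17 + 43))*588 = (2 + 60)*588 = 62*588 = 36456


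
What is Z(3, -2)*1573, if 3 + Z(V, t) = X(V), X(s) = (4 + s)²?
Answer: 72358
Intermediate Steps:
Z(V, t) = -3 + (4 + V)²
Z(3, -2)*1573 = (-3 + (4 + 3)²)*1573 = (-3 + 7²)*1573 = (-3 + 49)*1573 = 46*1573 = 72358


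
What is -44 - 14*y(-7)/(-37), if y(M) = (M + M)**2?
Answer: 1116/37 ≈ 30.162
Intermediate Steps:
y(M) = 4*M**2 (y(M) = (2*M)**2 = 4*M**2)
-44 - 14*y(-7)/(-37) = -44 - 14*4*(-7)**2/(-37) = -44 - 14*4*49*(-1)/37 = -44 - 2744*(-1)/37 = -44 - 14*(-196/37) = -44 + 2744/37 = 1116/37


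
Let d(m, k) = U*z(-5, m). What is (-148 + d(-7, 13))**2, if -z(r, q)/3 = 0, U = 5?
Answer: 21904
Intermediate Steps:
z(r, q) = 0 (z(r, q) = -3*0 = 0)
d(m, k) = 0 (d(m, k) = 5*0 = 0)
(-148 + d(-7, 13))**2 = (-148 + 0)**2 = (-148)**2 = 21904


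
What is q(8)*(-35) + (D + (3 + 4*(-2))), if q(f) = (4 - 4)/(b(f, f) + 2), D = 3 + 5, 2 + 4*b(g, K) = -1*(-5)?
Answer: 3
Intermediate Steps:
b(g, K) = 3/4 (b(g, K) = -1/2 + (-1*(-5))/4 = -1/2 + (1/4)*5 = -1/2 + 5/4 = 3/4)
D = 8
q(f) = 0 (q(f) = (4 - 4)/(3/4 + 2) = 0/(11/4) = 0*(4/11) = 0)
q(8)*(-35) + (D + (3 + 4*(-2))) = 0*(-35) + (8 + (3 + 4*(-2))) = 0 + (8 + (3 - 8)) = 0 + (8 - 5) = 0 + 3 = 3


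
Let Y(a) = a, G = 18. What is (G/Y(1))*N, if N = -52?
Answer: -936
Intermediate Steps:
(G/Y(1))*N = (18/1)*(-52) = (18*1)*(-52) = 18*(-52) = -936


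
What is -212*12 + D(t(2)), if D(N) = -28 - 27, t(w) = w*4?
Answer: -2599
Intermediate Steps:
t(w) = 4*w
D(N) = -55
-212*12 + D(t(2)) = -212*12 - 55 = -2544 - 55 = -2599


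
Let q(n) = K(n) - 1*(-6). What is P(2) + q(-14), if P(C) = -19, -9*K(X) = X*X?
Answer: -313/9 ≈ -34.778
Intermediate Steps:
K(X) = -X²/9 (K(X) = -X*X/9 = -X²/9)
q(n) = 6 - n²/9 (q(n) = -n²/9 - 1*(-6) = -n²/9 + 6 = 6 - n²/9)
P(2) + q(-14) = -19 + (6 - ⅑*(-14)²) = -19 + (6 - ⅑*196) = -19 + (6 - 196/9) = -19 - 142/9 = -313/9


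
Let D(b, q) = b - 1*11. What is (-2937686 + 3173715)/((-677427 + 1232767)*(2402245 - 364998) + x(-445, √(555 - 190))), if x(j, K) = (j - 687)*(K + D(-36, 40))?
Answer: 33379362861835917/159998289452605122931262 + 66796207*√365/319996578905210245862524 ≈ 2.0862e-7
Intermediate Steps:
D(b, q) = -11 + b (D(b, q) = b - 11 = -11 + b)
x(j, K) = (-687 + j)*(-47 + K) (x(j, K) = (j - 687)*(K + (-11 - 36)) = (-687 + j)*(K - 47) = (-687 + j)*(-47 + K))
(-2937686 + 3173715)/((-677427 + 1232767)*(2402245 - 364998) + x(-445, √(555 - 190))) = (-2937686 + 3173715)/((-677427 + 1232767)*(2402245 - 364998) + (32289 - 687*√(555 - 190) - 47*(-445) + √(555 - 190)*(-445))) = 236029/(555340*2037247 + (32289 - 687*√365 + 20915 + √365*(-445))) = 236029/(1131364748980 + (32289 - 687*√365 + 20915 - 445*√365)) = 236029/(1131364748980 + (53204 - 1132*√365)) = 236029/(1131364802184 - 1132*√365)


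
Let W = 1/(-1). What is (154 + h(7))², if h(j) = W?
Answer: 23409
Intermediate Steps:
W = -1
h(j) = -1
(154 + h(7))² = (154 - 1)² = 153² = 23409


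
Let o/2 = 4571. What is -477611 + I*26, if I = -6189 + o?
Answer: -400833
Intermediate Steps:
o = 9142 (o = 2*4571 = 9142)
I = 2953 (I = -6189 + 9142 = 2953)
-477611 + I*26 = -477611 + 2953*26 = -477611 + 76778 = -400833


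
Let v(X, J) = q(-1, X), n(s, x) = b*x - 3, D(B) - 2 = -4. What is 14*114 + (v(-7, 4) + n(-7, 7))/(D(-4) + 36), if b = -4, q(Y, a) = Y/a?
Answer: 189816/119 ≈ 1595.1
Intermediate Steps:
D(B) = -2 (D(B) = 2 - 4 = -2)
n(s, x) = -3 - 4*x (n(s, x) = -4*x - 3 = -3 - 4*x)
v(X, J) = -1/X
14*114 + (v(-7, 4) + n(-7, 7))/(D(-4) + 36) = 14*114 + (-1/(-7) + (-3 - 4*7))/(-2 + 36) = 1596 + (-1*(-⅐) + (-3 - 28))/34 = 1596 + (⅐ - 31)*(1/34) = 1596 - 216/7*1/34 = 1596 - 108/119 = 189816/119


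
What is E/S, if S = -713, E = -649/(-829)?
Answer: -649/591077 ≈ -0.0010980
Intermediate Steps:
E = 649/829 (E = -649*(-1/829) = 649/829 ≈ 0.78287)
E/S = (649/829)/(-713) = (649/829)*(-1/713) = -649/591077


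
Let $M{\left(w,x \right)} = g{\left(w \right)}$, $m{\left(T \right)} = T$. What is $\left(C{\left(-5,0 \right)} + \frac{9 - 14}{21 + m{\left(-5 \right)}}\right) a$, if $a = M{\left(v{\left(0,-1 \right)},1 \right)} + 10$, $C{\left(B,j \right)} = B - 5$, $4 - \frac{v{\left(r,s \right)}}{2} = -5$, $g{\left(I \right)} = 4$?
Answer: $- \frac{1155}{8} \approx -144.38$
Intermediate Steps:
$v{\left(r,s \right)} = 18$ ($v{\left(r,s \right)} = 8 - -10 = 8 + 10 = 18$)
$M{\left(w,x \right)} = 4$
$C{\left(B,j \right)} = -5 + B$
$a = 14$ ($a = 4 + 10 = 14$)
$\left(C{\left(-5,0 \right)} + \frac{9 - 14}{21 + m{\left(-5 \right)}}\right) a = \left(\left(-5 - 5\right) + \frac{9 - 14}{21 - 5}\right) 14 = \left(-10 - \frac{5}{16}\right) 14 = \left(- \frac{165}{16}\right) 14 = - \frac{1155}{8}$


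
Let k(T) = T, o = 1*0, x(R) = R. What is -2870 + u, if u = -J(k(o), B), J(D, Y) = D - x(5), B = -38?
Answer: -2865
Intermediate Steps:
o = 0
J(D, Y) = -5 + D (J(D, Y) = D - 1*5 = D - 5 = -5 + D)
u = 5 (u = -(-5 + 0) = -1*(-5) = 5)
-2870 + u = -2870 + 5 = -2865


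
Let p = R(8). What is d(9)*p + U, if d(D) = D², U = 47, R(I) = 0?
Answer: 47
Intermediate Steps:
p = 0
d(9)*p + U = 9²*0 + 47 = 81*0 + 47 = 0 + 47 = 47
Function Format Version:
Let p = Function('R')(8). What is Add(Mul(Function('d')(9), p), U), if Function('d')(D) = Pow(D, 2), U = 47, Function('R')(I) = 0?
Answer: 47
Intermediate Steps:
p = 0
Add(Mul(Function('d')(9), p), U) = Add(Mul(Pow(9, 2), 0), 47) = Add(Mul(81, 0), 47) = Add(0, 47) = 47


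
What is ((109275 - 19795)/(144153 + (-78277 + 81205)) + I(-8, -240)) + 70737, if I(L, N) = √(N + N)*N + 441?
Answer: 10469020898/147081 - 960*I*√30 ≈ 71179.0 - 5258.1*I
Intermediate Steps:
I(L, N) = 441 + √2*N^(3/2) (I(L, N) = √(2*N)*N + 441 = (√2*√N)*N + 441 = √2*N^(3/2) + 441 = 441 + √2*N^(3/2))
((109275 - 19795)/(144153 + (-78277 + 81205)) + I(-8, -240)) + 70737 = ((109275 - 19795)/(144153 + (-78277 + 81205)) + (441 + √2*(-240)^(3/2))) + 70737 = (89480/(144153 + 2928) + (441 + √2*(-960*I*√15))) + 70737 = (89480/147081 + (441 - 960*I*√30)) + 70737 = (64952201/147081 - 960*I*√30) + 70737 = 10469020898/147081 - 960*I*√30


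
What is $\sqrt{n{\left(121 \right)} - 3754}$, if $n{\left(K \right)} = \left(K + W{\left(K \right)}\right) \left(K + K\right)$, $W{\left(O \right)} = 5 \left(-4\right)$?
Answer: $4 \sqrt{1293} \approx 143.83$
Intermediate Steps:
$W{\left(O \right)} = -20$
$n{\left(K \right)} = 2 K \left(-20 + K\right)$ ($n{\left(K \right)} = \left(K - 20\right) \left(K + K\right) = \left(-20 + K\right) 2 K = 2 K \left(-20 + K\right)$)
$\sqrt{n{\left(121 \right)} - 3754} = \sqrt{2 \cdot 121 \left(-20 + 121\right) - 3754} = \sqrt{2 \cdot 121 \cdot 101 - 3754} = \sqrt{24442 - 3754} = \sqrt{20688} = 4 \sqrt{1293}$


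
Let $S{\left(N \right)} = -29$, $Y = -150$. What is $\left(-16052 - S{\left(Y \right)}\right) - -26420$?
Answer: $10397$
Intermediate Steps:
$\left(-16052 - S{\left(Y \right)}\right) - -26420 = \left(-16052 - -29\right) - -26420 = \left(-16052 + 29\right) + 26420 = -16023 + 26420 = 10397$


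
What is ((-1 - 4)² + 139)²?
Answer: 26896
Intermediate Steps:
((-1 - 4)² + 139)² = ((-5)² + 139)² = (25 + 139)² = 164² = 26896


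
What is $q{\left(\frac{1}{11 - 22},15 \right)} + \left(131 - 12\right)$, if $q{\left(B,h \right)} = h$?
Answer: $134$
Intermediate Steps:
$q{\left(\frac{1}{11 - 22},15 \right)} + \left(131 - 12\right) = 15 + \left(131 - 12\right) = 15 + 119 = 134$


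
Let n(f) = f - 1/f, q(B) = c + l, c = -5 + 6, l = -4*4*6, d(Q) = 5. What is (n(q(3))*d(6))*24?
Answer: -216576/19 ≈ -11399.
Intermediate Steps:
l = -96 (l = -16*6 = -96)
c = 1
q(B) = -95 (q(B) = 1 - 96 = -95)
(n(q(3))*d(6))*24 = ((-95 - 1/(-95))*5)*24 = ((-95 - 1*(-1/95))*5)*24 = ((-95 + 1/95)*5)*24 = -9024/95*5*24 = -9024/19*24 = -216576/19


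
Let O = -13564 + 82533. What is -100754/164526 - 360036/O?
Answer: -1946593693/333740991 ≈ -5.8326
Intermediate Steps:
O = 68969
-100754/164526 - 360036/O = -100754/164526 - 360036/68969 = -100754*1/164526 - 360036*1/68969 = -50377/82263 - 360036/68969 = -1946593693/333740991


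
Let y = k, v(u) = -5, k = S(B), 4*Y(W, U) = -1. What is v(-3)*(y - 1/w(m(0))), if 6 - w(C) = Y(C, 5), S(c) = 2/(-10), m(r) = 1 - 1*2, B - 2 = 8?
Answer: 9/5 ≈ 1.8000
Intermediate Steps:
Y(W, U) = -¼ (Y(W, U) = (¼)*(-1) = -¼)
B = 10 (B = 2 + 8 = 10)
m(r) = -1 (m(r) = 1 - 2 = -1)
S(c) = -⅕ (S(c) = 2*(-⅒) = -⅕)
k = -⅕ ≈ -0.20000
y = -⅕ ≈ -0.20000
w(C) = 25/4 (w(C) = 6 - 1*(-¼) = 6 + ¼ = 25/4)
v(-3)*(y - 1/w(m(0))) = -5*(-⅕ - 1/25/4) = -5*(-⅕ - 1*4/25) = -5*(-⅕ - 4/25) = -5*(-9/25) = 9/5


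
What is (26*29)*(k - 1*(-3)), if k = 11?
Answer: 10556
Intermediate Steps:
(26*29)*(k - 1*(-3)) = (26*29)*(11 - 1*(-3)) = 754*(11 + 3) = 754*14 = 10556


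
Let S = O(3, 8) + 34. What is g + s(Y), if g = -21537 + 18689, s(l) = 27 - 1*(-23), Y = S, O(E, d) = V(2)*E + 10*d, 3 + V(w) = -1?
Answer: -2798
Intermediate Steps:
V(w) = -4 (V(w) = -3 - 1 = -4)
O(E, d) = -4*E + 10*d
S = 102 (S = (-4*3 + 10*8) + 34 = (-12 + 80) + 34 = 68 + 34 = 102)
Y = 102
s(l) = 50 (s(l) = 27 + 23 = 50)
g = -2848
g + s(Y) = -2848 + 50 = -2798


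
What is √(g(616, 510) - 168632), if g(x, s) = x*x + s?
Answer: √211334 ≈ 459.71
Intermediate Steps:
g(x, s) = s + x² (g(x, s) = x² + s = s + x²)
√(g(616, 510) - 168632) = √((510 + 616²) - 168632) = √((510 + 379456) - 168632) = √(379966 - 168632) = √211334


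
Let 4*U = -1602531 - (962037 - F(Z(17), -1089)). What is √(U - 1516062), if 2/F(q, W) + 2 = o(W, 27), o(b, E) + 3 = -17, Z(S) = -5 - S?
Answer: I*√1044086747/22 ≈ 1468.7*I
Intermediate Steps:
o(b, E) = -20 (o(b, E) = -3 - 17 = -20)
F(q, W) = -1/11 (F(q, W) = 2/(-2 - 20) = 2/(-22) = 2*(-1/22) = -1/11)
U = -28210249/44 (U = (-1602531 - (962037 - 1*(-1/11)))/4 = (-1602531 - (962037 + 1/11))/4 = (-1602531 - 1*10582408/11)/4 = (-1602531 - 10582408/11)/4 = (¼)*(-28210249/11) = -28210249/44 ≈ -6.4114e+5)
√(U - 1516062) = √(-28210249/44 - 1516062) = √(-94916977/44) = I*√1044086747/22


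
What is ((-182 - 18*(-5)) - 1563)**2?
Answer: 2739025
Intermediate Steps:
((-182 - 18*(-5)) - 1563)**2 = ((-182 - 1*(-90)) - 1563)**2 = ((-182 + 90) - 1563)**2 = (-92 - 1563)**2 = (-1655)**2 = 2739025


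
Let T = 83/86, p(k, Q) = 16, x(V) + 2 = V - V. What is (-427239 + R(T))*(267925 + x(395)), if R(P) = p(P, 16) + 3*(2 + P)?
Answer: -9843601672199/86 ≈ -1.1446e+11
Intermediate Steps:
x(V) = -2 (x(V) = -2 + (V - V) = -2 + 0 = -2)
T = 83/86 (T = 83*(1/86) = 83/86 ≈ 0.96512)
R(P) = 22 + 3*P (R(P) = 16 + 3*(2 + P) = 16 + (6 + 3*P) = 22 + 3*P)
(-427239 + R(T))*(267925 + x(395)) = (-427239 + (22 + 3*(83/86)))*(267925 - 2) = (-427239 + (22 + 249/86))*267923 = (-427239 + 2141/86)*267923 = -36740413/86*267923 = -9843601672199/86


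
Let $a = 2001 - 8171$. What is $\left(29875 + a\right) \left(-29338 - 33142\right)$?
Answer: $-1481088400$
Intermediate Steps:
$a = -6170$ ($a = 2001 - 8171 = -6170$)
$\left(29875 + a\right) \left(-29338 - 33142\right) = \left(29875 - 6170\right) \left(-29338 - 33142\right) = 23705 \left(-62480\right) = -1481088400$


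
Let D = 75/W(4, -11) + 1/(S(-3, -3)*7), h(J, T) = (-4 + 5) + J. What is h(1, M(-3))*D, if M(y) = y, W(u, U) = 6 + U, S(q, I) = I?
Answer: -632/21 ≈ -30.095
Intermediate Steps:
h(J, T) = 1 + J
D = -316/21 (D = 75/(6 - 11) + 1/(-3*7) = 75/(-5) + 1/(-21) = 75*(-⅕) + 1*(-1/21) = -15 - 1/21 = -316/21 ≈ -15.048)
h(1, M(-3))*D = (1 + 1)*(-316/21) = 2*(-316/21) = -632/21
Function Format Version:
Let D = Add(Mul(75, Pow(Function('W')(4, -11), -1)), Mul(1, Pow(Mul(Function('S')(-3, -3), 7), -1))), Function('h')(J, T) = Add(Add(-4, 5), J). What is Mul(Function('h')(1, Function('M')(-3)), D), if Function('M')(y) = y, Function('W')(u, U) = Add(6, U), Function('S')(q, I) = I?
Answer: Rational(-632, 21) ≈ -30.095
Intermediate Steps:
Function('h')(J, T) = Add(1, J)
D = Rational(-316, 21) (D = Add(Mul(75, Pow(Add(6, -11), -1)), Mul(1, Pow(Mul(-3, 7), -1))) = Add(Mul(75, Pow(-5, -1)), Mul(1, Pow(-21, -1))) = Add(Mul(75, Rational(-1, 5)), Mul(1, Rational(-1, 21))) = Add(-15, Rational(-1, 21)) = Rational(-316, 21) ≈ -15.048)
Mul(Function('h')(1, Function('M')(-3)), D) = Mul(Add(1, 1), Rational(-316, 21)) = Mul(2, Rational(-316, 21)) = Rational(-632, 21)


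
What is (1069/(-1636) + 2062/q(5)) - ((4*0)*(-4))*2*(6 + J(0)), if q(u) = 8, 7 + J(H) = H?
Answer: 210305/818 ≈ 257.10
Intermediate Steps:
J(H) = -7 + H
(1069/(-1636) + 2062/q(5)) - ((4*0)*(-4))*2*(6 + J(0)) = (1069/(-1636) + 2062/8) - ((4*0)*(-4))*2*(6 + (-7 + 0)) = (1069*(-1/1636) + 2062*(1/8)) - (0*(-4))*2*(6 - 7) = (-1069/1636 + 1031/4) - 0*2*(-1) = 210305/818 - 0*(-1) = 210305/818 - 1*0 = 210305/818 + 0 = 210305/818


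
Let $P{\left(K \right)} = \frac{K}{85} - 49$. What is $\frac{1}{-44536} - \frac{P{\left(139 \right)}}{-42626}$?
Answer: $- \frac{91462573}{80681640280} \approx -0.0011336$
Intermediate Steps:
$P{\left(K \right)} = -49 + \frac{K}{85}$ ($P{\left(K \right)} = K \frac{1}{85} - 49 = \frac{K}{85} - 49 = -49 + \frac{K}{85}$)
$\frac{1}{-44536} - \frac{P{\left(139 \right)}}{-42626} = \frac{1}{-44536} - \frac{-49 + \frac{1}{85} \cdot 139}{-42626} = - \frac{1}{44536} - \left(-49 + \frac{139}{85}\right) \left(- \frac{1}{42626}\right) = - \frac{1}{44536} - \left(- \frac{4026}{85}\right) \left(- \frac{1}{42626}\right) = - \frac{1}{44536} - \frac{2013}{1811605} = - \frac{91462573}{80681640280}$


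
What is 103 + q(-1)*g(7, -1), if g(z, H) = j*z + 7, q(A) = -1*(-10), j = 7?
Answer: 663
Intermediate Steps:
q(A) = 10
g(z, H) = 7 + 7*z (g(z, H) = 7*z + 7 = 7 + 7*z)
103 + q(-1)*g(7, -1) = 103 + 10*(7 + 7*7) = 103 + 10*(7 + 49) = 103 + 10*56 = 103 + 560 = 663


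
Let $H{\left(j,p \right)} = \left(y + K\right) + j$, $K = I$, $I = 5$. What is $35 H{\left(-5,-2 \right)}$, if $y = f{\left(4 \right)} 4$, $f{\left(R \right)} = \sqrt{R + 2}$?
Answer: $140 \sqrt{6} \approx 342.93$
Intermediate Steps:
$f{\left(R \right)} = \sqrt{2 + R}$
$y = 4 \sqrt{6}$ ($y = \sqrt{2 + 4} \cdot 4 = \sqrt{6} \cdot 4 = 4 \sqrt{6} \approx 9.798$)
$K = 5$
$H{\left(j,p \right)} = 5 + j + 4 \sqrt{6}$ ($H{\left(j,p \right)} = \left(4 \sqrt{6} + 5\right) + j = \left(5 + 4 \sqrt{6}\right) + j = 5 + j + 4 \sqrt{6}$)
$35 H{\left(-5,-2 \right)} = 35 \left(5 - 5 + 4 \sqrt{6}\right) = 35 \cdot 4 \sqrt{6} = 140 \sqrt{6}$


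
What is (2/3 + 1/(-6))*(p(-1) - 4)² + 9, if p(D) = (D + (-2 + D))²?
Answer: 81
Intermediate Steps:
p(D) = (-2 + 2*D)²
(2/3 + 1/(-6))*(p(-1) - 4)² + 9 = (2/3 + 1/(-6))*(4*(-1 - 1)² - 4)² + 9 = (2*(⅓) + 1*(-⅙))*(4*(-2)² - 4)² + 9 = (⅔ - ⅙)*(4*4 - 4)² + 9 = (16 - 4)²/2 + 9 = (½)*12² + 9 = (½)*144 + 9 = 72 + 9 = 81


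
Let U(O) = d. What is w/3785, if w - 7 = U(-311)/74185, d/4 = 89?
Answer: 519651/280790225 ≈ 0.0018507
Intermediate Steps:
d = 356 (d = 4*89 = 356)
U(O) = 356
w = 519651/74185 (w = 7 + 356/74185 = 519651/74185 ≈ 7.0048)
w/3785 = (519651/74185)/3785 = (519651/74185)*(1/3785) = 519651/280790225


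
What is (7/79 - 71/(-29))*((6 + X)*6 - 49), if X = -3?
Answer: -180172/2291 ≈ -78.643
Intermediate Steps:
(7/79 - 71/(-29))*((6 + X)*6 - 49) = (7/79 - 71/(-29))*((6 - 3)*6 - 49) = (7*(1/79) - 71*(-1/29))*(3*6 - 49) = (7/79 + 71/29)*(18 - 49) = (5812/2291)*(-31) = -180172/2291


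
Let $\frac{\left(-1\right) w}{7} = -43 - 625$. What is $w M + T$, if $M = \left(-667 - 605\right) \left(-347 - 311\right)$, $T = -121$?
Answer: $3913699655$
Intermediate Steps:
$M = 836976$ ($M = \left(-1272\right) \left(-658\right) = 836976$)
$w = 4676$ ($w = - 7 \left(-43 - 625\right) = \left(-7\right) \left(-668\right) = 4676$)
$w M + T = 4676 \cdot 836976 - 121 = 3913699776 - 121 = 3913699655$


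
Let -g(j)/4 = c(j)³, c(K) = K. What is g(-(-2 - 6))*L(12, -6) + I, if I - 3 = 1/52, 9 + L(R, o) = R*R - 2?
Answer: -14163811/52 ≈ -2.7238e+5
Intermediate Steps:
L(R, o) = -11 + R² (L(R, o) = -9 + (R*R - 2) = -9 + (R² - 2) = -9 + (-2 + R²) = -11 + R²)
I = 157/52 (I = 3 + 1/52 = 157/52 ≈ 3.0192)
g(j) = -4*j³
g(-(-2 - 6))*L(12, -6) + I = (-4*(-(-2 - 6)³))*(-11 + 12²) + 157/52 = (-4*(-1*(-8))³)*(-11 + 144) + 157/52 = -4*8³*133 + 157/52 = -4*512*133 + 157/52 = -2048*133 + 157/52 = -272384 + 157/52 = -14163811/52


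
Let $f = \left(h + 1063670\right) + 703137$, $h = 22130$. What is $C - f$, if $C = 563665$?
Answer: $-1225272$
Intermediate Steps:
$f = 1788937$ ($f = \left(22130 + 1063670\right) + 703137 = 1085800 + 703137 = 1788937$)
$C - f = 563665 - 1788937 = -1225272$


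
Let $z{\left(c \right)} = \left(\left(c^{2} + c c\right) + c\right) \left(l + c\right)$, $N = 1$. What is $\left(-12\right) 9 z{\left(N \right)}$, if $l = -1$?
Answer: $0$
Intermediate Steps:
$z{\left(c \right)} = \left(-1 + c\right) \left(c + 2 c^{2}\right)$ ($z{\left(c \right)} = \left(\left(c^{2} + c c\right) + c\right) \left(-1 + c\right) = \left(\left(c^{2} + c^{2}\right) + c\right) \left(-1 + c\right) = \left(2 c^{2} + c\right) \left(-1 + c\right) = \left(c + 2 c^{2}\right) \left(-1 + c\right) = \left(-1 + c\right) \left(c + 2 c^{2}\right)$)
$\left(-12\right) 9 z{\left(N \right)} = \left(-12\right) 9 \cdot 1 \left(-1 - 1 + 2 \cdot 1^{2}\right) = - 108 \cdot 1 \left(-1 - 1 + 2 \cdot 1\right) = - 108 \cdot 1 \left(-1 - 1 + 2\right) = - 108 \cdot 1 \cdot 0 = \left(-108\right) 0 = 0$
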